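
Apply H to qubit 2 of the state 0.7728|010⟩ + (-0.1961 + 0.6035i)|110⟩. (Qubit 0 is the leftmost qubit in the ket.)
0.5465|010⟩ + 0.5465|011⟩ + (-0.1387 + 0.4267i)|110⟩ + (-0.1387 + 0.4267i)|111⟩

H on qubit 2 mixes each pair of kets that differ only in qubit 2: amplitudes (a, b) of (|…0…⟩, |…1…⟩) become ((a + b)/√2, (a − b)/√2). Kets absent from the input have amplitude 0.
(|010⟩, |011⟩): (a, b) = (0.7728, 0) → (0.5465, 0.5465)
(|110⟩, |111⟩): (a, b) = ((-0.1961 + 0.6035i), 0) → ((-0.1387 + 0.4267i), (-0.1387 + 0.4267i))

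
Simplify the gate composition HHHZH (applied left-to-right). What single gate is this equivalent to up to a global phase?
X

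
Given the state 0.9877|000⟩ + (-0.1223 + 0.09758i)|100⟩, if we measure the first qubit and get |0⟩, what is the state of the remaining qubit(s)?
|00⟩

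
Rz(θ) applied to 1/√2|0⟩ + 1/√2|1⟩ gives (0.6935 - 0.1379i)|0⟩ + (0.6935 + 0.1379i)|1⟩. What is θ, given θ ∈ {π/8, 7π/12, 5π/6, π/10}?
π/8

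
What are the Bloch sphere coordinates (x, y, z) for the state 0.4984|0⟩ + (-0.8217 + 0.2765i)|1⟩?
(-0.8191, 0.2756, -0.5032)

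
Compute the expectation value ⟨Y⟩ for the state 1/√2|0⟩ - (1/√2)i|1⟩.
-1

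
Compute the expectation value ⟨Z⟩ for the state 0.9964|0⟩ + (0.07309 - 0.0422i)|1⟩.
0.9857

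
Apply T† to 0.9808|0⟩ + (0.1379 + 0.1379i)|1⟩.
0.9808|0⟩ + 0.195|1⟩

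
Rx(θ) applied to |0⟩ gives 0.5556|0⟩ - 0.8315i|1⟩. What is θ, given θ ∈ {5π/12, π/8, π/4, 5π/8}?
5π/8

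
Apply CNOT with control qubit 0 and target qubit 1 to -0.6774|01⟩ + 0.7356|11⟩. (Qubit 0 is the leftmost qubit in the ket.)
-0.6774|01⟩ + 0.7356|10⟩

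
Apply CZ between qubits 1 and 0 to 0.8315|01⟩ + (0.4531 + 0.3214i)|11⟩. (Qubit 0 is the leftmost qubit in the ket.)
0.8315|01⟩ + (-0.4531 - 0.3214i)|11⟩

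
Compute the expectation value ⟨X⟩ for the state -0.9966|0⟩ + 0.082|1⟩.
-0.1634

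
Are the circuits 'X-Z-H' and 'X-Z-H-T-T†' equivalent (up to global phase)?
Yes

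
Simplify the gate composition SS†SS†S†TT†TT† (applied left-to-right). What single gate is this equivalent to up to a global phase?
S†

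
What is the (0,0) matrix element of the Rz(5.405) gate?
(-0.9051 - 0.4251i)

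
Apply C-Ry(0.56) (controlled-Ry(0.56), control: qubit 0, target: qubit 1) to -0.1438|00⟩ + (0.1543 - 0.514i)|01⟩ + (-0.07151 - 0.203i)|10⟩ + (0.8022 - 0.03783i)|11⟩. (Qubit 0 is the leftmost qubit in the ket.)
-0.1438|00⟩ + (0.1543 - 0.514i)|01⟩ + (-0.2904 - 0.1846i)|10⟩ + (0.7512 - 0.09246i)|11⟩

C-Ry(0.56) leaves the control-|0⟩ kets |00⟩, |01⟩ unchanged and applies Ry(0.56) to qubit 1 on the control-|1⟩ pair (|10⟩, |11⟩).
Ry(0.56) = [[cos(θ/2), −sin(θ/2)], [sin(θ/2), cos(θ/2)]]; θ = 0.56, cos(θ/2) ≈ 0.961055, sin(θ/2) ≈ 0.276356.
With a = amp(|10⟩) = (-0.07151 - 0.203i) and b = amp(|11⟩) = (0.8022 - 0.03783i):
new amp(|10⟩) = (0.961055)·a + (-0.276356)·b = (-0.2904 - 0.1846i)
new amp(|11⟩) = (0.276356)·a + (0.961055)·b = (0.7512 - 0.09246i)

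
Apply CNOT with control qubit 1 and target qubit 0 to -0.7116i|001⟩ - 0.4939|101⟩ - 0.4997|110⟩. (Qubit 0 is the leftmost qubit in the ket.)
-0.7116i|001⟩ - 0.4997|010⟩ - 0.4939|101⟩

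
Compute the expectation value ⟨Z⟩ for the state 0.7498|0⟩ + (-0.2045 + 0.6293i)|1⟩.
0.1244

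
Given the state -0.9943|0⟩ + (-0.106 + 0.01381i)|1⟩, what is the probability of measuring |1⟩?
0.01143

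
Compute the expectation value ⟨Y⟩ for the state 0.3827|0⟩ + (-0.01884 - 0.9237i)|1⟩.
-0.707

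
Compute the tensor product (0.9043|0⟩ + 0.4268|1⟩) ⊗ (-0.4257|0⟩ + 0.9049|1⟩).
-0.385|00⟩ + 0.8183|01⟩ - 0.1817|10⟩ + 0.3862|11⟩

amp(|b₁b₂…⟩) = product of the factor amplitudes for bits b₁, b₂, …; only kets whose every factor amplitude is nonzero survive.
|00⟩: (0.9043)(-0.4257) = -0.385
|01⟩: (0.9043)(0.9049) = 0.8183
|10⟩: (0.4268)(-0.4257) = -0.1817
|11⟩: (0.4268)(0.9049) = 0.3862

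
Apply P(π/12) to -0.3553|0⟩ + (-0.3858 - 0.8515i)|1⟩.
-0.3553|0⟩ + (-0.1523 - 0.9223i)|1⟩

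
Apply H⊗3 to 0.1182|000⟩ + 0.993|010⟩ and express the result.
0.3929|000⟩ + 0.3929|001⟩ - 0.3093|010⟩ - 0.3093|011⟩ + 0.3929|100⟩ + 0.3929|101⟩ - 0.3093|110⟩ - 0.3093|111⟩

H⊗3 gives amp(|y⟩) = (1/2√2) Σ_x (−1)^(x·y) amp(|x⟩), where x·y is the number of positions in which both x and y have a 1.
|000⟩: (0.1182 + 0.993)/(2√2) = 0.3929
|001⟩: (0.1182 + 0.993)/(2√2) = 0.3929
|010⟩: (0.1182 - 0.993)/(2√2) = -0.3093
|011⟩: (0.1182 - 0.993)/(2√2) = -0.3093
|100⟩: (0.1182 + 0.993)/(2√2) = 0.3929
|101⟩: (0.1182 + 0.993)/(2√2) = 0.3929
|110⟩: (0.1182 - 0.993)/(2√2) = -0.3093
|111⟩: (0.1182 - 0.993)/(2√2) = -0.3093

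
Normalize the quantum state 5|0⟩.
|0⟩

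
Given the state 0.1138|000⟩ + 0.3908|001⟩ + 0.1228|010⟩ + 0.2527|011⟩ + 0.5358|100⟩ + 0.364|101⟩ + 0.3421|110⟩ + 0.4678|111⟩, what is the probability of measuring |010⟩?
0.01508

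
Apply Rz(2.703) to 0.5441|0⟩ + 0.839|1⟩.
(0.1184 - 0.5311i)|0⟩ + (0.1825 + 0.8189i)|1⟩

Rz(2.703) = [[e^(−iθ/2), 0], [0, e^(iθ/2)]] with e^(±iθ/2) = cos(θ/2) ± i·sin(θ/2); θ = 2.703, cos(θ/2) ≈ 0.217543, sin(θ/2) ≈ 0.976051.
With a = amp(|0⟩) = 0.5441 and b = amp(|1⟩) = 0.839:
new amp(|0⟩) = (0.217543 - 0.976051i)·a = (0.1184 - 0.5311i)
new amp(|1⟩) = (0.217543 + 0.976051i)·b = (0.1825 + 0.8189i)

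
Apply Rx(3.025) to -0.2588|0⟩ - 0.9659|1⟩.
(-0.01508 + 0.9643i)|0⟩ + (-0.05628 + 0.2584i)|1⟩

Rx(3.025) = [[cos(θ/2), −i·sin(θ/2)], [−i·sin(θ/2), cos(θ/2)]]; θ = 3.025, cos(θ/2) ≈ 0.0582633, sin(θ/2) ≈ 0.998301.
With a = amp(|0⟩) = -0.2588 and b = amp(|1⟩) = -0.9659:
new amp(|0⟩) = (0.0582633)·a + (-0.998301i)·b = (-0.01508 + 0.9643i)
new amp(|1⟩) = (-0.998301i)·a + (0.0582633)·b = (-0.05628 + 0.2584i)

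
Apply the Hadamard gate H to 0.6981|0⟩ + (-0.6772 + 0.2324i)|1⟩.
(0.01478 + 0.1643i)|0⟩ + (0.9725 - 0.1643i)|1⟩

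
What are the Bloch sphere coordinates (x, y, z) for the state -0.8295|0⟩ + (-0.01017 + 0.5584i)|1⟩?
(0.01687, -0.9264, 0.3762)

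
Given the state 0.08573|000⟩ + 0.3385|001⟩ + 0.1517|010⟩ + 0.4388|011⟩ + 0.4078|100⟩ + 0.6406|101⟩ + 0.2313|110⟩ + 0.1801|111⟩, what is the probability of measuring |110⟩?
0.0535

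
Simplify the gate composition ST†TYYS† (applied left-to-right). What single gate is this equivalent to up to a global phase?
I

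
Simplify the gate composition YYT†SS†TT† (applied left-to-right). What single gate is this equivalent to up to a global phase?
T†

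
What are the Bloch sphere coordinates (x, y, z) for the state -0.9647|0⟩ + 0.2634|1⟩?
(-0.5082, 0, 0.8613)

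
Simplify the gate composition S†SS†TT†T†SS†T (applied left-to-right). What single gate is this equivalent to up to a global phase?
S†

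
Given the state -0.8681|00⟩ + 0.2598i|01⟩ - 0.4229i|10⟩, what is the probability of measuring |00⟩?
0.7536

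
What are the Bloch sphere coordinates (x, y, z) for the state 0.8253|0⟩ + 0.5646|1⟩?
(0.9319, 0, 0.3623)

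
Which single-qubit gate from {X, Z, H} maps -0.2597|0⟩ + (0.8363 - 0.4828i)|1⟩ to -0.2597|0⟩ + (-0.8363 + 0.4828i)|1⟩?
Z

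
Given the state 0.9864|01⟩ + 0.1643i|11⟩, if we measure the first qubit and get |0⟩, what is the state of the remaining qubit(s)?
|1⟩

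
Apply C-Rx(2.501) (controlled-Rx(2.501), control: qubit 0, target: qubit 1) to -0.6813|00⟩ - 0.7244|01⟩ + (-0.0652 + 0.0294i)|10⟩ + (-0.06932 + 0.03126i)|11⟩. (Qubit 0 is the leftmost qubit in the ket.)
-0.6813|00⟩ - 0.7244|01⟩ + (0.009142 + 0.07505i)|10⟩ + (0.00608 + 0.07173i)|11⟩

C-Rx(2.501) leaves the control-|0⟩ kets |00⟩, |01⟩ unchanged and applies Rx(2.501) to qubit 1 on the control-|1⟩ pair (|10⟩, |11⟩).
Rx(2.501) = [[cos(θ/2), −i·sin(θ/2)], [−i·sin(θ/2), cos(θ/2)]]; θ = 2.501, cos(θ/2) ≈ 0.314848, sin(θ/2) ≈ 0.949142.
With a = amp(|10⟩) = (-0.0652 + 0.0294i) and b = amp(|11⟩) = (-0.06932 + 0.03126i):
new amp(|10⟩) = (0.314848)·a + (-0.949142i)·b = (0.009142 + 0.07505i)
new amp(|11⟩) = (-0.949142i)·a + (0.314848)·b = (0.00608 + 0.07173i)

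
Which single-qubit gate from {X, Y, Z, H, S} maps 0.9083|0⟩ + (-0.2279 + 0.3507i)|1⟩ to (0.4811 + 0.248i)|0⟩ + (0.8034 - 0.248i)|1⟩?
H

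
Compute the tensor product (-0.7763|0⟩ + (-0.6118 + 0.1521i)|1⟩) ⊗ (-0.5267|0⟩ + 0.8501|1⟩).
0.4089|00⟩ - 0.6599|01⟩ + (0.3222 - 0.08011i)|10⟩ + (-0.5201 + 0.1293i)|11⟩

amp(|b₁b₂…⟩) = product of the factor amplitudes for bits b₁, b₂, …; only kets whose every factor amplitude is nonzero survive.
|00⟩: (-0.7763)(-0.5267) = 0.4089
|01⟩: (-0.7763)(0.8501) = -0.6599
|10⟩: (-0.6118 + 0.1521i)(-0.5267) = (0.3222 - 0.08011i)
|11⟩: (-0.6118 + 0.1521i)(0.8501) = (-0.5201 + 0.1293i)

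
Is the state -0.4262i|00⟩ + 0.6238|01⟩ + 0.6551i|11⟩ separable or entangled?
Entangled

Writing the state as a|00⟩ + b|01⟩ + c|10⟩ + d|11⟩, it is a product state iff ad − bc = 0.
Here (a, b, c, d) = (-0.4262i, 0.6238, 0, 0.6551i): ad − bc = (-0.4262i)(0.6551i) − (0.6238)(0) = 0.2792 ≠ 0, so the state is entangled.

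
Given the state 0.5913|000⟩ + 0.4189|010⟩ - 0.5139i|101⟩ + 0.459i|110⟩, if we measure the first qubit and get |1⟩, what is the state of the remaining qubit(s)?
-0.7458i|01⟩ + 0.6661i|10⟩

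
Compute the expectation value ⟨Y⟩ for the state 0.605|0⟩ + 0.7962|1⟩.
0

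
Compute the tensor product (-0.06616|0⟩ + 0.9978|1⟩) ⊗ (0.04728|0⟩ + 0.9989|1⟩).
-0.003128|00⟩ - 0.06609|01⟩ + 0.04718|10⟩ + 0.9967|11⟩

amp(|b₁b₂…⟩) = product of the factor amplitudes for bits b₁, b₂, …; only kets whose every factor amplitude is nonzero survive.
|00⟩: (-0.06616)(0.04728) = -0.003128
|01⟩: (-0.06616)(0.9989) = -0.06609
|10⟩: (0.9978)(0.04728) = 0.04718
|11⟩: (0.9978)(0.9989) = 0.9967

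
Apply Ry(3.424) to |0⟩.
-0.1407|0⟩ + 0.99|1⟩

Ry(3.424) = [[cos(θ/2), −sin(θ/2)], [sin(θ/2), cos(θ/2)]]; θ = 3.424, cos(θ/2) ≈ -0.140735, sin(θ/2) ≈ 0.990047.
With a = amp(|0⟩) = 1 and b = amp(|1⟩) = 0:
new amp(|0⟩) = (-0.140735)·a + (-0.990047)·b = -0.1407
new amp(|1⟩) = (0.990047)·a + (-0.140735)·b = 0.99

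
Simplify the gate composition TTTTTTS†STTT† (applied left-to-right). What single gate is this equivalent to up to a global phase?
T†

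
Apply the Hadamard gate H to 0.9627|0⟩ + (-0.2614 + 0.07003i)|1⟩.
(0.4959 + 0.04952i)|0⟩ + (0.8656 - 0.04952i)|1⟩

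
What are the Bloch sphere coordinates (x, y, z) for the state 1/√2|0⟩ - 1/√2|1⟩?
(-1, 0, 0)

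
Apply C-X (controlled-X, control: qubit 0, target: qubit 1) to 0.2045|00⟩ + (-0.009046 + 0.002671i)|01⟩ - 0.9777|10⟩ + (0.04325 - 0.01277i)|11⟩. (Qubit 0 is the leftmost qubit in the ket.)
0.2045|00⟩ + (-0.009046 + 0.002671i)|01⟩ + (0.04325 - 0.01277i)|10⟩ - 0.9777|11⟩

C-X leaves the control-|0⟩ kets |00⟩, |01⟩ unchanged and applies X to qubit 1 on the control-|1⟩ pair (|10⟩, |11⟩).
X = [[0, 1], [1, 0]].
With a = amp(|10⟩) = -0.9777 and b = amp(|11⟩) = (0.04325 - 0.01277i):
new amp(|10⟩) = (1)·b = (0.04325 - 0.01277i)
new amp(|11⟩) = (1)·a = -0.9777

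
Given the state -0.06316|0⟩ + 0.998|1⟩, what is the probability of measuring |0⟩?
0.003989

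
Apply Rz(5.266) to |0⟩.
(-0.8734 - 0.4869i)|0⟩

Rz(5.266) = [[e^(−iθ/2), 0], [0, e^(iθ/2)]] with e^(±iθ/2) = cos(θ/2) ± i·sin(θ/2); θ = 5.266, cos(θ/2) ≈ -0.873431, sin(θ/2) ≈ 0.486949.
With a = amp(|0⟩) = 1 and b = amp(|1⟩) = 0:
new amp(|0⟩) = (-0.873431 - 0.486949i)·a = (-0.8734 - 0.4869i)
new amp(|1⟩) = (-0.873431 + 0.486949i)·b = 0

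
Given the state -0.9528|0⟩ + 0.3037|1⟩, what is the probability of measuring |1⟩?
0.09223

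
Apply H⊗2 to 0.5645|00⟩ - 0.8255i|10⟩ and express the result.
(0.2823 - 0.4128i)|00⟩ + (0.2823 - 0.4128i)|01⟩ + (0.2823 + 0.4128i)|10⟩ + (0.2823 + 0.4128i)|11⟩

H⊗2 gives amp(|y⟩) = (1/2) Σ_x (−1)^(x·y) amp(|x⟩), where x·y is the number of positions in which both x and y have a 1.
|00⟩: (0.5645 - 0.8255i)/2 = (0.2823 - 0.4128i)
|01⟩: (0.5645 - 0.8255i)/2 = (0.2823 - 0.4128i)
|10⟩: (0.5645 + 0.8255i)/2 = (0.2823 + 0.4128i)
|11⟩: (0.5645 + 0.8255i)/2 = (0.2823 + 0.4128i)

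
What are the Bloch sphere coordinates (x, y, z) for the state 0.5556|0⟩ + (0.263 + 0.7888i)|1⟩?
(0.2922, 0.8765, -0.3827)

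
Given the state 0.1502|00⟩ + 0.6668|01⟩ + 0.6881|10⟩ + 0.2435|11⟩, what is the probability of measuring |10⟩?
0.4735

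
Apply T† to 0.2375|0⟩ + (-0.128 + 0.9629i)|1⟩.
0.2375|0⟩ + (0.5904 + 0.7714i)|1⟩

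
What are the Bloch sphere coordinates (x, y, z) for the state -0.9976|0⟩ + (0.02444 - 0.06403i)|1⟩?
(-0.04876, 0.1278, 0.9905)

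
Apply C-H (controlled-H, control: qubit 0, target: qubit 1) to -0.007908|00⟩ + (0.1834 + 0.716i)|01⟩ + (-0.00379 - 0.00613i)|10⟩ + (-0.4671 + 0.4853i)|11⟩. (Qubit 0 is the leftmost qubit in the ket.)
-0.007908|00⟩ + (0.1834 + 0.716i)|01⟩ + (-0.333 + 0.3388i)|10⟩ + (0.3276 - 0.3475i)|11⟩

C-H leaves the control-|0⟩ kets |00⟩, |01⟩ unchanged and applies H to qubit 1 on the control-|1⟩ pair (|10⟩, |11⟩).
H = [[1/√2, 1/√2], [1/√2, -1/√2]].
With a = amp(|10⟩) = (-0.00379 - 0.00613i) and b = amp(|11⟩) = (-0.4671 + 0.4853i):
new amp(|10⟩) = (1/√2)·a + (1/√2)·b = (-0.333 + 0.3388i)
new amp(|11⟩) = (1/√2)·a + (-1/√2)·b = (0.3276 - 0.3475i)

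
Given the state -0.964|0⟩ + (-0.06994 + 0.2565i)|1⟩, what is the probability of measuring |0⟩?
0.9293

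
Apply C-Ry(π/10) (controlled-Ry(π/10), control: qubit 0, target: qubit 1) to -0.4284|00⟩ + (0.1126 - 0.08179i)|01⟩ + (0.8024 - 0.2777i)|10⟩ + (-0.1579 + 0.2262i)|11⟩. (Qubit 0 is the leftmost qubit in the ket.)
-0.4284|00⟩ + (0.1126 - 0.08179i)|01⟩ + (0.8172 - 0.3097i)|10⟩ + (-0.03043 + 0.18i)|11⟩

C-Ry(π/10) leaves the control-|0⟩ kets |00⟩, |01⟩ unchanged and applies Ry(π/10) to qubit 1 on the control-|1⟩ pair (|10⟩, |11⟩).
Ry(π/10) = [[cos(θ/2), −sin(θ/2)], [sin(θ/2), cos(θ/2)]]; θ = π/10, cos(θ/2) ≈ 0.987688, sin(θ/2) ≈ 0.156434.
With a = amp(|10⟩) = (0.8024 - 0.2777i) and b = amp(|11⟩) = (-0.1579 + 0.2262i):
new amp(|10⟩) = (0.987688)·a + (-0.156434)·b = (0.8172 - 0.3097i)
new amp(|11⟩) = (0.156434)·a + (0.987688)·b = (-0.03043 + 0.18i)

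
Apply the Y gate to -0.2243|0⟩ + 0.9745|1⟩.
-0.9745i|0⟩ - 0.2243i|1⟩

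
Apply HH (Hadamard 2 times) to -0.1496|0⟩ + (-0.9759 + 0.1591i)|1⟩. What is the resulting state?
-0.1496|0⟩ + (-0.9759 + 0.1591i)|1⟩

H² = I, so an even number of Hadamards cancels: H^2 = I and the state is unchanged.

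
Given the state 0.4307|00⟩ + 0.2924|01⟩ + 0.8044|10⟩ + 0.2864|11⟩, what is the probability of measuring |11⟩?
0.08202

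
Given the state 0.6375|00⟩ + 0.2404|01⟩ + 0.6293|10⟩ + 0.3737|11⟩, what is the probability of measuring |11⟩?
0.1397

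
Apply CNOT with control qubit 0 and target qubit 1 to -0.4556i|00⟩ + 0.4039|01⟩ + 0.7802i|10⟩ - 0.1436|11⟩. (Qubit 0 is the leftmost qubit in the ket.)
-0.4556i|00⟩ + 0.4039|01⟩ - 0.1436|10⟩ + 0.7802i|11⟩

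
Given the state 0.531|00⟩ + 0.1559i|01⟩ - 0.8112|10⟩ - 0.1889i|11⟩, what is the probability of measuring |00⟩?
0.282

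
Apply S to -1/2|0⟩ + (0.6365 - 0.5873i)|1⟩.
-1/2|0⟩ + (0.5873 + 0.6365i)|1⟩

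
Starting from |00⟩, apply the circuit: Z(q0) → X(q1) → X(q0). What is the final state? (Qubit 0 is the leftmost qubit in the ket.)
|11⟩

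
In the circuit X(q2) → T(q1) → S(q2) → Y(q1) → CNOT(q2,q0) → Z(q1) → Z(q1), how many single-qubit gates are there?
6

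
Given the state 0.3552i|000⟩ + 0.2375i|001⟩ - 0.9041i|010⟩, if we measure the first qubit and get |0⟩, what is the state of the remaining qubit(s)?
0.3552i|00⟩ + 0.2375i|01⟩ - 0.9041i|10⟩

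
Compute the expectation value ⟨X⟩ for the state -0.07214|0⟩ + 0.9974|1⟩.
-0.1439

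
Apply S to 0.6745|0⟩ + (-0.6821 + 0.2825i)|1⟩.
0.6745|0⟩ + (-0.2825 - 0.6821i)|1⟩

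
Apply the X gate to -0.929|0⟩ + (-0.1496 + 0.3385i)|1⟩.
(-0.1496 + 0.3385i)|0⟩ - 0.929|1⟩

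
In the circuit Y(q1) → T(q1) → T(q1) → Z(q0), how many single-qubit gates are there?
4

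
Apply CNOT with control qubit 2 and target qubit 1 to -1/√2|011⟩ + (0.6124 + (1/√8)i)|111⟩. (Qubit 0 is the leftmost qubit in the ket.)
-1/√2|001⟩ + (0.6124 + (1/√8)i)|101⟩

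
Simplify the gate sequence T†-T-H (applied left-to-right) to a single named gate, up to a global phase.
H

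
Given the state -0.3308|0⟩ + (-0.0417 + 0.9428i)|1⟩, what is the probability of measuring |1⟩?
0.8906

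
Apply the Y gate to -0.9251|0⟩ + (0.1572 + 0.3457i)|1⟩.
(0.3457 - 0.1572i)|0⟩ - 0.9251i|1⟩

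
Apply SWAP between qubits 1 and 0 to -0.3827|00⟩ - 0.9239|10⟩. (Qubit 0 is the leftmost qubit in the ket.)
-0.3827|00⟩ - 0.9239|01⟩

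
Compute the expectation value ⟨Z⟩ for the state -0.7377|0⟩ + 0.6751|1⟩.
0.08844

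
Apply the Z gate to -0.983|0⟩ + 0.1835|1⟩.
-0.983|0⟩ - 0.1835|1⟩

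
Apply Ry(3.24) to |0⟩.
-0.04918|0⟩ + 0.9988|1⟩

Ry(3.24) = [[cos(θ/2), −sin(θ/2)], [sin(θ/2), cos(θ/2)]]; θ = 3.24, cos(θ/2) ≈ -0.0491838, sin(θ/2) ≈ 0.99879.
With a = amp(|0⟩) = 1 and b = amp(|1⟩) = 0:
new amp(|0⟩) = (-0.0491838)·a + (-0.99879)·b = -0.04918
new amp(|1⟩) = (0.99879)·a + (-0.0491838)·b = 0.9988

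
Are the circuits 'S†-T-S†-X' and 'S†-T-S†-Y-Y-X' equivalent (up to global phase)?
Yes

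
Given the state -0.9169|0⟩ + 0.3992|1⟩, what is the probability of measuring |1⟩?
0.1594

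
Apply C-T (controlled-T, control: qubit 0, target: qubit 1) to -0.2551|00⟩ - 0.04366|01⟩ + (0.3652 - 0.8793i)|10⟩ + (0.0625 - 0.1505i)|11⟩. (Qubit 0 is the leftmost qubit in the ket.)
-0.2551|00⟩ - 0.04366|01⟩ + (0.3652 - 0.8793i)|10⟩ + (0.1506 - 0.06223i)|11⟩

C-T leaves the control-|0⟩ kets |00⟩, |01⟩ unchanged and applies T to qubit 1 on the control-|1⟩ pair (|10⟩, |11⟩).
T = [[1, 0], [0, (1/√2 + (1/√2)i)]].
With a = amp(|10⟩) = (0.3652 - 0.8793i) and b = amp(|11⟩) = (0.0625 - 0.1505i):
new amp(|10⟩) = (1)·a = (0.3652 - 0.8793i)
new amp(|11⟩) = (1/√2 + (1/√2)i)·b = (0.1506 - 0.06223i)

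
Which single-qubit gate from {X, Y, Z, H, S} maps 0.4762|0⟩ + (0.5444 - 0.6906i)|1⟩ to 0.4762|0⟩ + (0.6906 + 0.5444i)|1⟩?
S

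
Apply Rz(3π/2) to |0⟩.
(-1/√2 - (1/√2)i)|0⟩

Rz(3π/2) = [[e^(−iθ/2), 0], [0, e^(iθ/2)]] with e^(±iθ/2) = cos(θ/2) ± i·sin(θ/2); θ = 3π/2, cos(θ/2) ≈ -0.707107, sin(θ/2) ≈ 0.707107.
With a = amp(|0⟩) = 1 and b = amp(|1⟩) = 0:
new amp(|0⟩) = (-0.707107 - 0.707107i)·a = (-1/√2 - (1/√2)i)
new amp(|1⟩) = (-0.707107 + 0.707107i)·b = 0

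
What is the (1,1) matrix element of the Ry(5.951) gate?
-0.9862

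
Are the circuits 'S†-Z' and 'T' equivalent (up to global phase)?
No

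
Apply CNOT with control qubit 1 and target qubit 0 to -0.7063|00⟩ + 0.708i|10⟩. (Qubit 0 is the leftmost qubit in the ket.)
-0.7063|00⟩ + 0.708i|10⟩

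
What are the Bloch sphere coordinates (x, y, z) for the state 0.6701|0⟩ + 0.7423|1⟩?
(0.9948, 0, -0.102)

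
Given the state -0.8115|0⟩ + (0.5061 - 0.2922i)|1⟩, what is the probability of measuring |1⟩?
0.3415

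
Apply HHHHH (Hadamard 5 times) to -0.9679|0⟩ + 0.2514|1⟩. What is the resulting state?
-0.5066|0⟩ - 0.8622|1⟩

H² = I, so H^5 = H: a single Hadamard. With (a, b) = (-0.9679, 0.2514), H gives ((a + b)/√2, (a − b)/√2) = (-0.5066, -0.8622).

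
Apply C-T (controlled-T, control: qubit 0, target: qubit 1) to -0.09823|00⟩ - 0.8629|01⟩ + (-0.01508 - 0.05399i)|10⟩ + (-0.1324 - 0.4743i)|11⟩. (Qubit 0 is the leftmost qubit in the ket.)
-0.09823|00⟩ - 0.8629|01⟩ + (-0.01508 - 0.05399i)|10⟩ + (0.2418 - 0.429i)|11⟩

C-T leaves the control-|0⟩ kets |00⟩, |01⟩ unchanged and applies T to qubit 1 on the control-|1⟩ pair (|10⟩, |11⟩).
T = [[1, 0], [0, (1/√2 + (1/√2)i)]].
With a = amp(|10⟩) = (-0.01508 - 0.05399i) and b = amp(|11⟩) = (-0.1324 - 0.4743i):
new amp(|10⟩) = (1)·a = (-0.01508 - 0.05399i)
new amp(|11⟩) = (1/√2 + (1/√2)i)·b = (0.2418 - 0.429i)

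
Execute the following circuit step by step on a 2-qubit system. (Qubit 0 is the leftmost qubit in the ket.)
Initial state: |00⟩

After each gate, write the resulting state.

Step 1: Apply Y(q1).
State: i|01⟩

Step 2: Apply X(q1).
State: i|00⟩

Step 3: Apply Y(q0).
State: -|10⟩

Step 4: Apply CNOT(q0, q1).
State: -|11⟩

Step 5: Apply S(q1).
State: -i|11⟩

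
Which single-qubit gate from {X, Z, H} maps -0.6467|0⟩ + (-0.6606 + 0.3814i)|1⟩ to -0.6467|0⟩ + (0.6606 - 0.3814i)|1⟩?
Z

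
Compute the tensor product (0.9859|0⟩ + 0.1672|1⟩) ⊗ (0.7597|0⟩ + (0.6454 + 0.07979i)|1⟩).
0.749|00⟩ + (0.6363 + 0.07866i)|01⟩ + 0.127|10⟩ + (0.1079 + 0.01334i)|11⟩

amp(|b₁b₂…⟩) = product of the factor amplitudes for bits b₁, b₂, …; only kets whose every factor amplitude is nonzero survive.
|00⟩: (0.9859)(0.7597) = 0.749
|01⟩: (0.9859)(0.6454 + 0.07979i) = (0.6363 + 0.07866i)
|10⟩: (0.1672)(0.7597) = 0.127
|11⟩: (0.1672)(0.6454 + 0.07979i) = (0.1079 + 0.01334i)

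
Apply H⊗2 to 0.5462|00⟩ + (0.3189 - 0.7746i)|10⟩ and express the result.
(0.4326 - 0.3873i)|00⟩ + (0.4326 - 0.3873i)|01⟩ + (0.1137 + 0.3873i)|10⟩ + (0.1137 + 0.3873i)|11⟩

H⊗2 gives amp(|y⟩) = (1/2) Σ_x (−1)^(x·y) amp(|x⟩), where x·y is the number of positions in which both x and y have a 1.
|00⟩: (0.5462 + (0.3189 - 0.7746i))/2 = (0.4326 - 0.3873i)
|01⟩: (0.5462 + (0.3189 - 0.7746i))/2 = (0.4326 - 0.3873i)
|10⟩: (0.5462 - (0.3189 - 0.7746i))/2 = (0.1137 + 0.3873i)
|11⟩: (0.5462 - (0.3189 - 0.7746i))/2 = (0.1137 + 0.3873i)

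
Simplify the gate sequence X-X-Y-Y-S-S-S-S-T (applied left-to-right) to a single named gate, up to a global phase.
T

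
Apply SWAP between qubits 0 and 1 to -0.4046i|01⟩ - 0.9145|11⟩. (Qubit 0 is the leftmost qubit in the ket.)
-0.4046i|10⟩ - 0.9145|11⟩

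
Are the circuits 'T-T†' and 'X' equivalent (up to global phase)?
No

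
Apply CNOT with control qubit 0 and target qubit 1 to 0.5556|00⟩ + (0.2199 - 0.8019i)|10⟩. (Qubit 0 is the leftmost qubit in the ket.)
0.5556|00⟩ + (0.2199 - 0.8019i)|11⟩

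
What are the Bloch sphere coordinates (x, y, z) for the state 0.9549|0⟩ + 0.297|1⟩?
(0.5672, 0, 0.8236)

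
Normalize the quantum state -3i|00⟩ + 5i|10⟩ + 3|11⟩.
-0.4575i|00⟩ + 0.7625i|10⟩ + 0.4575|11⟩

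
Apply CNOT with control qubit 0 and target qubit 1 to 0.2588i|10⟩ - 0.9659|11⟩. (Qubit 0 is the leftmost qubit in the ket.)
-0.9659|10⟩ + 0.2588i|11⟩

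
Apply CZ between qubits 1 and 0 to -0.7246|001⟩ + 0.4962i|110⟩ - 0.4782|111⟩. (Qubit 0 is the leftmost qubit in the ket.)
-0.7246|001⟩ - 0.4962i|110⟩ + 0.4782|111⟩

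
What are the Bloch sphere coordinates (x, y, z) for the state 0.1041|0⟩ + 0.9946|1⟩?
(0.2071, 0, -0.9784)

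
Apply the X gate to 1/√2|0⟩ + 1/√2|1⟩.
1/√2|0⟩ + 1/√2|1⟩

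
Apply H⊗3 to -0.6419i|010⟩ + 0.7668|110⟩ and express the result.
(0.2711 - 0.2269i)|000⟩ + (0.2711 - 0.2269i)|001⟩ + (-0.2711 + 0.2269i)|010⟩ + (-0.2711 + 0.2269i)|011⟩ + (-0.2711 - 0.2269i)|100⟩ + (-0.2711 - 0.2269i)|101⟩ + (0.2711 + 0.2269i)|110⟩ + (0.2711 + 0.2269i)|111⟩

H⊗3 gives amp(|y⟩) = (1/2√2) Σ_x (−1)^(x·y) amp(|x⟩), where x·y is the number of positions in which both x and y have a 1.
|000⟩: (-0.6419i + 0.7668)/(2√2) = (0.2711 - 0.2269i)
|001⟩: (-0.6419i + 0.7668)/(2√2) = (0.2711 - 0.2269i)
|010⟩: (0.6419i - 0.7668)/(2√2) = (-0.2711 + 0.2269i)
|011⟩: (0.6419i - 0.7668)/(2√2) = (-0.2711 + 0.2269i)
|100⟩: (-0.6419i - 0.7668)/(2√2) = (-0.2711 - 0.2269i)
|101⟩: (-0.6419i - 0.7668)/(2√2) = (-0.2711 - 0.2269i)
|110⟩: (0.6419i + 0.7668)/(2√2) = (0.2711 + 0.2269i)
|111⟩: (0.6419i + 0.7668)/(2√2) = (0.2711 + 0.2269i)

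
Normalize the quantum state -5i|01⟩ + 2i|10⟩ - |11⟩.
-0.9129i|01⟩ + 0.3651i|10⟩ - 0.1826|11⟩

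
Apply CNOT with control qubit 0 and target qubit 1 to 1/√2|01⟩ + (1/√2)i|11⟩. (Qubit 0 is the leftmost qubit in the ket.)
1/√2|01⟩ + (1/√2)i|10⟩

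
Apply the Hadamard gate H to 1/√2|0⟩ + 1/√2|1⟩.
|0⟩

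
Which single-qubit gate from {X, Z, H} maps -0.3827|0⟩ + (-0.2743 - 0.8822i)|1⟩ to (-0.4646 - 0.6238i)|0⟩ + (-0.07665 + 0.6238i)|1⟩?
H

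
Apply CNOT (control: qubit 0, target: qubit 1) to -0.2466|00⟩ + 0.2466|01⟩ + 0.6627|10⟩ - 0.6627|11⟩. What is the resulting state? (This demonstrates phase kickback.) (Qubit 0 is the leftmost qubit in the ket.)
-0.2466|00⟩ + 0.2466|01⟩ - 0.6627|10⟩ + 0.6627|11⟩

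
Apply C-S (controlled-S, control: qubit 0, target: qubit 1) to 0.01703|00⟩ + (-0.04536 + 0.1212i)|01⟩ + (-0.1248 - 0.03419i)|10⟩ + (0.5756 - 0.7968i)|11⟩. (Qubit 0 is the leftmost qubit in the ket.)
0.01703|00⟩ + (-0.04536 + 0.1212i)|01⟩ + (-0.1248 - 0.03419i)|10⟩ + (0.7968 + 0.5756i)|11⟩

C-S leaves the control-|0⟩ kets |00⟩, |01⟩ unchanged and applies S to qubit 1 on the control-|1⟩ pair (|10⟩, |11⟩).
S = [[1, 0], [0, i]].
With a = amp(|10⟩) = (-0.1248 - 0.03419i) and b = amp(|11⟩) = (0.5756 - 0.7968i):
new amp(|10⟩) = (1)·a = (-0.1248 - 0.03419i)
new amp(|11⟩) = (i)·b = (0.7968 + 0.5756i)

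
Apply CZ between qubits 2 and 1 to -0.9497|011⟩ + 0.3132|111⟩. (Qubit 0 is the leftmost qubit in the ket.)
0.9497|011⟩ - 0.3132|111⟩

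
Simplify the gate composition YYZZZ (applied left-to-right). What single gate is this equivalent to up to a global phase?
Z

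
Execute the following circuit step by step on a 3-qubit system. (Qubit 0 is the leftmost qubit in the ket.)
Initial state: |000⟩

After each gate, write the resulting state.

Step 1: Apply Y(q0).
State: i|100⟩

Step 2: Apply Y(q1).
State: -|110⟩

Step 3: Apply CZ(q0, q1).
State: |110⟩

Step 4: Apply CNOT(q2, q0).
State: |110⟩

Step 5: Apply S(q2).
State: |110⟩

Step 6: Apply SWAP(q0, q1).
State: |110⟩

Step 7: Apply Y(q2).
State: i|111⟩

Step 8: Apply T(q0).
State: (-1/√2 + (1/√2)i)|111⟩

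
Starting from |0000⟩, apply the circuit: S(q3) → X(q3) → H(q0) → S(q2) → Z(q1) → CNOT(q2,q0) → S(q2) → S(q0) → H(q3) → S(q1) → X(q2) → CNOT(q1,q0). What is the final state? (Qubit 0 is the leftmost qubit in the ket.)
1/2|0010⟩ - 1/2|0011⟩ + (1/2)i|1010⟩ - (1/2)i|1011⟩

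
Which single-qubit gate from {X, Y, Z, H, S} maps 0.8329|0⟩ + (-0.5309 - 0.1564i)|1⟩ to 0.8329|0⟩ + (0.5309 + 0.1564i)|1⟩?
Z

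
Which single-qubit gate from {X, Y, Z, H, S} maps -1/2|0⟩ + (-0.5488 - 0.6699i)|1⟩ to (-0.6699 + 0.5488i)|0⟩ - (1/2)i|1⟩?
Y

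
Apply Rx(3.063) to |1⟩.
-0.9992i|0⟩ + 0.03929|1⟩

Rx(3.063) = [[cos(θ/2), −i·sin(θ/2)], [−i·sin(θ/2), cos(θ/2)]]; θ = 3.063, cos(θ/2) ≈ 0.0392862, sin(θ/2) ≈ 0.999228.
With a = amp(|0⟩) = 0 and b = amp(|1⟩) = 1:
new amp(|0⟩) = (0.0392862)·a + (-0.999228i)·b = -0.9992i
new amp(|1⟩) = (-0.999228i)·a + (0.0392862)·b = 0.03929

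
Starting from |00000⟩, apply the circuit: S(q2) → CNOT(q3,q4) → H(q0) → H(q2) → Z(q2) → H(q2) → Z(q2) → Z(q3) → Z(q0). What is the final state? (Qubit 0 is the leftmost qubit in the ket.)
-1/√2|00100⟩ + 1/√2|10100⟩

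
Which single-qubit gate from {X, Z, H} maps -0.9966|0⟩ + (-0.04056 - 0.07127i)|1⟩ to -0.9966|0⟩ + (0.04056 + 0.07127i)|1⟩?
Z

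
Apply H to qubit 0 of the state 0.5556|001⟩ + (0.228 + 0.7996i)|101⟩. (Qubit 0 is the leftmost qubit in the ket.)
(0.5541 + 0.5654i)|001⟩ + (0.2316 - 0.5654i)|101⟩

H on qubit 0 mixes each pair of kets that differ only in qubit 0: amplitudes (a, b) of (|…0…⟩, |…1…⟩) become ((a + b)/√2, (a − b)/√2). Kets absent from the input have amplitude 0.
(|001⟩, |101⟩): (a, b) = (0.5556, (0.228 + 0.7996i)) → ((0.5541 + 0.5654i), (0.2316 - 0.5654i))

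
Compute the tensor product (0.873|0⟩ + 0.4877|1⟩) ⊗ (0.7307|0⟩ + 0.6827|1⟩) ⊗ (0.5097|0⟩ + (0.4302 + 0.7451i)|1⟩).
0.3251|000⟩ + (0.2744 + 0.4753i)|001⟩ + 0.3038|010⟩ + (0.2564 + 0.4441i)|011⟩ + 0.1816|100⟩ + (0.1533 + 0.2655i)|101⟩ + 0.1697|110⟩ + (0.1432 + 0.2481i)|111⟩

amp(|b₁b₂…⟩) = product of the factor amplitudes for bits b₁, b₂, …; only kets whose every factor amplitude is nonzero survive.
|000⟩: (0.873)(0.7307)(0.5097) = 0.3251
|001⟩: (0.873)(0.7307)(0.4302 + 0.7451i) = (0.2744 + 0.4753i)
|010⟩: (0.873)(0.6827)(0.5097) = 0.3038
|011⟩: (0.873)(0.6827)(0.4302 + 0.7451i) = (0.2564 + 0.4441i)
|100⟩: (0.4877)(0.7307)(0.5097) = 0.1816
|101⟩: (0.4877)(0.7307)(0.4302 + 0.7451i) = (0.1533 + 0.2655i)
|110⟩: (0.4877)(0.6827)(0.5097) = 0.1697
|111⟩: (0.4877)(0.6827)(0.4302 + 0.7451i) = (0.1432 + 0.2481i)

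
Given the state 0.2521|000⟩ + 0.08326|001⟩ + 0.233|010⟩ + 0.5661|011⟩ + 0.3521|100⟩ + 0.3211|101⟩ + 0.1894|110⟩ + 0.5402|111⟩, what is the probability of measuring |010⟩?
0.05429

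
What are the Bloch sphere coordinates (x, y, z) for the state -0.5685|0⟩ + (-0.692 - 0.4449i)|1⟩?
(0.7868, 0.5059, -0.3536)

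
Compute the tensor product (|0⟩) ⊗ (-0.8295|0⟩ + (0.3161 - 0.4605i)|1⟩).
-0.8295|00⟩ + (0.3161 - 0.4605i)|01⟩

amp(|b₁b₂…⟩) = product of the factor amplitudes for bits b₁, b₂, …; only kets whose every factor amplitude is nonzero survive.
|00⟩: (1)(-0.8295) = -0.8295
|01⟩: (1)(0.3161 - 0.4605i) = (0.3161 - 0.4605i)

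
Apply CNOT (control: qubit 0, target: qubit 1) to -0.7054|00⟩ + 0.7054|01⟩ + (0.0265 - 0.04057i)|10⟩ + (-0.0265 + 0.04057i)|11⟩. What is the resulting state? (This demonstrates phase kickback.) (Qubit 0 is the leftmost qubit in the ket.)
-0.7054|00⟩ + 0.7054|01⟩ + (-0.0265 + 0.04057i)|10⟩ + (0.0265 - 0.04057i)|11⟩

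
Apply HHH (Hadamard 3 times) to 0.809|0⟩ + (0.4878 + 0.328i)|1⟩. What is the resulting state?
(0.917 + 0.2319i)|0⟩ + (0.2271 - 0.2319i)|1⟩

H² = I, so H^3 = H: a single Hadamard. With (a, b) = (0.809, (0.4878 + 0.328i)), H gives ((a + b)/√2, (a − b)/√2) = ((0.917 + 0.2319i), (0.2271 - 0.2319i)).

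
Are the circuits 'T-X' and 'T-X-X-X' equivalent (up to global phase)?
Yes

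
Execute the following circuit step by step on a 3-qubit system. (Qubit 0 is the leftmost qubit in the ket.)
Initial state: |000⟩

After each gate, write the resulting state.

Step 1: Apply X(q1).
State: |010⟩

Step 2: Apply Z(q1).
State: -|010⟩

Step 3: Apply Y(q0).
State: -i|110⟩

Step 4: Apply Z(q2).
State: -i|110⟩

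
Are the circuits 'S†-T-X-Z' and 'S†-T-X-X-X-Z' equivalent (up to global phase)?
Yes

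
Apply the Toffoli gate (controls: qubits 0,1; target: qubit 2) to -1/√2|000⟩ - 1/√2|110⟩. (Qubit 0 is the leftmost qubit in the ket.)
-1/√2|000⟩ - 1/√2|111⟩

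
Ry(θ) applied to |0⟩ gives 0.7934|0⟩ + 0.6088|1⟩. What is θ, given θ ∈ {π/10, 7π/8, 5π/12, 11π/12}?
5π/12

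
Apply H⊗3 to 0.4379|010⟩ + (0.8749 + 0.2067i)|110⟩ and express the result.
(0.4641 + 0.07308i)|000⟩ + (0.4641 + 0.07308i)|001⟩ + (-0.4641 - 0.07308i)|010⟩ + (-0.4641 - 0.07308i)|011⟩ + (-0.1545 - 0.07308i)|100⟩ + (-0.1545 - 0.07308i)|101⟩ + (0.1545 + 0.07308i)|110⟩ + (0.1545 + 0.07308i)|111⟩

H⊗3 gives amp(|y⟩) = (1/2√2) Σ_x (−1)^(x·y) amp(|x⟩), where x·y is the number of positions in which both x and y have a 1.
|000⟩: (0.4379 + (0.8749 + 0.2067i))/(2√2) = (0.4641 + 0.07308i)
|001⟩: (0.4379 + (0.8749 + 0.2067i))/(2√2) = (0.4641 + 0.07308i)
|010⟩: (-0.4379 - (0.8749 + 0.2067i))/(2√2) = (-0.4641 - 0.07308i)
|011⟩: (-0.4379 - (0.8749 + 0.2067i))/(2√2) = (-0.4641 - 0.07308i)
|100⟩: (0.4379 - (0.8749 + 0.2067i))/(2√2) = (-0.1545 - 0.07308i)
|101⟩: (0.4379 - (0.8749 + 0.2067i))/(2√2) = (-0.1545 - 0.07308i)
|110⟩: (-0.4379 + (0.8749 + 0.2067i))/(2√2) = (0.1545 + 0.07308i)
|111⟩: (-0.4379 + (0.8749 + 0.2067i))/(2√2) = (0.1545 + 0.07308i)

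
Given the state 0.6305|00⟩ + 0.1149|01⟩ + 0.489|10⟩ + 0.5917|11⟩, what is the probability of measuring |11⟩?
0.3501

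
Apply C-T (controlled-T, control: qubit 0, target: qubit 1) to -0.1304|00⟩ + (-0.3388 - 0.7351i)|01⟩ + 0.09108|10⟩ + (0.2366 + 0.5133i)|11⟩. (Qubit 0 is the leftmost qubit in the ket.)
-0.1304|00⟩ + (-0.3388 - 0.7351i)|01⟩ + 0.09108|10⟩ + (-0.1957 + 0.5303i)|11⟩

C-T leaves the control-|0⟩ kets |00⟩, |01⟩ unchanged and applies T to qubit 1 on the control-|1⟩ pair (|10⟩, |11⟩).
T = [[1, 0], [0, (1/√2 + (1/√2)i)]].
With a = amp(|10⟩) = 0.09108 and b = amp(|11⟩) = (0.2366 + 0.5133i):
new amp(|10⟩) = (1)·a = 0.09108
new amp(|11⟩) = (1/√2 + (1/√2)i)·b = (-0.1957 + 0.5303i)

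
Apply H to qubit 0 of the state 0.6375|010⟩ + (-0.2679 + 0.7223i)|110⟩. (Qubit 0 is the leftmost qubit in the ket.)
(0.2613 + 0.5107i)|010⟩ + (0.6402 - 0.5107i)|110⟩

H on qubit 0 mixes each pair of kets that differ only in qubit 0: amplitudes (a, b) of (|…0…⟩, |…1…⟩) become ((a + b)/√2, (a − b)/√2). Kets absent from the input have amplitude 0.
(|010⟩, |110⟩): (a, b) = (0.6375, (-0.2679 + 0.7223i)) → ((0.2613 + 0.5107i), (0.6402 - 0.5107i))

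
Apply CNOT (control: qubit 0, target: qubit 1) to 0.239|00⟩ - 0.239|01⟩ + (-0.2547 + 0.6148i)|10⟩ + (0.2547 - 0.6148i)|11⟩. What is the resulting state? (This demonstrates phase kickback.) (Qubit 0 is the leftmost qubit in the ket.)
0.239|00⟩ - 0.239|01⟩ + (0.2547 - 0.6148i)|10⟩ + (-0.2547 + 0.6148i)|11⟩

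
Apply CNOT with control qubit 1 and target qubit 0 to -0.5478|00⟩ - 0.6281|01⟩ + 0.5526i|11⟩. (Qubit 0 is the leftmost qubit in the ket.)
-0.5478|00⟩ + 0.5526i|01⟩ - 0.6281|11⟩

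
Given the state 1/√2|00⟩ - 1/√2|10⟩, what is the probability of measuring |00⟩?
1/2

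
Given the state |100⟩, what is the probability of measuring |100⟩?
1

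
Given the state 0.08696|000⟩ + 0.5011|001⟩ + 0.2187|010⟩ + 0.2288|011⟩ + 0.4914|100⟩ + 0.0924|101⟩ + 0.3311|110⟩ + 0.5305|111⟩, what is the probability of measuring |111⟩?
0.2814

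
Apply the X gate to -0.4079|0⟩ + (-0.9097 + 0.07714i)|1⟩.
(-0.9097 + 0.07714i)|0⟩ - 0.4079|1⟩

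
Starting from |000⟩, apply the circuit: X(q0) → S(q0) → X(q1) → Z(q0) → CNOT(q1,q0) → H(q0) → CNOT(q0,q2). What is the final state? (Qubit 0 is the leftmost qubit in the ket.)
-(1/√2)i|010⟩ - (1/√2)i|111⟩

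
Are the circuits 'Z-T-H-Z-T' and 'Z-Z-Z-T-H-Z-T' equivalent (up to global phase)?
Yes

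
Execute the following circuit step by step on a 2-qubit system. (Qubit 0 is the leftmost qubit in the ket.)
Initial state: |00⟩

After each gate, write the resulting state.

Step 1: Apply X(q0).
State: |10⟩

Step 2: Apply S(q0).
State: i|10⟩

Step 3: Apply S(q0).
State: -|10⟩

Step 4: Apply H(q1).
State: -1/√2|10⟩ - 1/√2|11⟩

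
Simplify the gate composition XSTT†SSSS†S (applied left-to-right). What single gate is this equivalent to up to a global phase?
X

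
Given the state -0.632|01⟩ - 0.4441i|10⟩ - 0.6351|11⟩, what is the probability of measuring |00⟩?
0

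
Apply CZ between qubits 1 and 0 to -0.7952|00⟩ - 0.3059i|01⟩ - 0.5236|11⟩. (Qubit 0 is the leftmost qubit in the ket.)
-0.7952|00⟩ - 0.3059i|01⟩ + 0.5236|11⟩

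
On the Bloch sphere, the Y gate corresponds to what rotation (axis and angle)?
Rotation by π around the y-axis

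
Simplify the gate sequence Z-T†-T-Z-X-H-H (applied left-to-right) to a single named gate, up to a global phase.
X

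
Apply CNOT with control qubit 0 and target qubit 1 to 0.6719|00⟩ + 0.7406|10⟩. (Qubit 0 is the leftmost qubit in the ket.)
0.6719|00⟩ + 0.7406|11⟩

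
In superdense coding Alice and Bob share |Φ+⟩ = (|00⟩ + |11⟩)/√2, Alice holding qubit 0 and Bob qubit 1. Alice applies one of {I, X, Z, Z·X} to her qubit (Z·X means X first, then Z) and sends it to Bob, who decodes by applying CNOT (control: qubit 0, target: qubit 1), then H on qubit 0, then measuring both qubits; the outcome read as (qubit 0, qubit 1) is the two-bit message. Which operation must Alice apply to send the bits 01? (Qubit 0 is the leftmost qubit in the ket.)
X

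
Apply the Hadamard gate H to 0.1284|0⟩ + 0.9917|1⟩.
0.792|0⟩ - 0.6104|1⟩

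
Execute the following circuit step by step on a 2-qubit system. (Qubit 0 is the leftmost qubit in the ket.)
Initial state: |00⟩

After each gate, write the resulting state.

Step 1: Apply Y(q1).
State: i|01⟩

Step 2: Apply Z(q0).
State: i|01⟩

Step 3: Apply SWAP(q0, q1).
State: i|10⟩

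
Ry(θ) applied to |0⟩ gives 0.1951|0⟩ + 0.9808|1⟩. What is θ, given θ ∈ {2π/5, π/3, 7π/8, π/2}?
7π/8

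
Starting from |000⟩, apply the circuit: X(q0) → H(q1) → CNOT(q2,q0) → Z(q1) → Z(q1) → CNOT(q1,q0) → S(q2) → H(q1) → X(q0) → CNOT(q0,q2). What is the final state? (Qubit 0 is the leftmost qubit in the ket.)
1/2|000⟩ + 1/2|010⟩ + 1/2|101⟩ - 1/2|111⟩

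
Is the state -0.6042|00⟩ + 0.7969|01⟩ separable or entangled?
Separable

Writing the state as a|00⟩ + b|01⟩ + c|10⟩ + d|11⟩, it is a product state iff ad − bc = 0.
Here (a, b, c, d) = (-0.6042, 0.7969, 0, 0): ad − bc = (-0.6042)(0) − (0.7969)(0) = 0, so the state is separable.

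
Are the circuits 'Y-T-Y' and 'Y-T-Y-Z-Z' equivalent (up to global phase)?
Yes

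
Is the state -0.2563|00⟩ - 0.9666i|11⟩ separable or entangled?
Entangled

Writing the state as a|00⟩ + b|01⟩ + c|10⟩ + d|11⟩, it is a product state iff ad − bc = 0.
Here (a, b, c, d) = (-0.2563, 0, 0, -0.9666i): ad − bc = (-0.2563)(-0.9666i) − (0)(0) = 0.2477i ≠ 0, so the state is entangled.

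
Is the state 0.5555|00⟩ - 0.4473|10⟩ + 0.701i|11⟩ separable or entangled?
Entangled

Writing the state as a|00⟩ + b|01⟩ + c|10⟩ + d|11⟩, it is a product state iff ad − bc = 0.
Here (a, b, c, d) = (0.5555, 0, -0.4473, 0.701i): ad − bc = (0.5555)(0.701i) − (0)(-0.4473) = 0.3894i ≠ 0, so the state is entangled.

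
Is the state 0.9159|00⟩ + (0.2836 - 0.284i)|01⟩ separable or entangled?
Separable

Writing the state as a|00⟩ + b|01⟩ + c|10⟩ + d|11⟩, it is a product state iff ad − bc = 0.
Here (a, b, c, d) = (0.9159, (0.2836 - 0.284i), 0, 0): ad − bc = (0.9159)(0) − (0.2836 - 0.284i)(0) = 0, so the state is separable.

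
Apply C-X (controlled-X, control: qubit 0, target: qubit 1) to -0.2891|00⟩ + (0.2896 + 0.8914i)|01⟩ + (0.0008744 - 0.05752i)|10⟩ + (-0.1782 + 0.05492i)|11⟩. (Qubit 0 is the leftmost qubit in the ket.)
-0.2891|00⟩ + (0.2896 + 0.8914i)|01⟩ + (-0.1782 + 0.05492i)|10⟩ + (0.0008744 - 0.05752i)|11⟩

C-X leaves the control-|0⟩ kets |00⟩, |01⟩ unchanged and applies X to qubit 1 on the control-|1⟩ pair (|10⟩, |11⟩).
X = [[0, 1], [1, 0]].
With a = amp(|10⟩) = (0.0008744 - 0.05752i) and b = amp(|11⟩) = (-0.1782 + 0.05492i):
new amp(|10⟩) = (1)·b = (-0.1782 + 0.05492i)
new amp(|11⟩) = (1)·a = (0.0008744 - 0.05752i)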